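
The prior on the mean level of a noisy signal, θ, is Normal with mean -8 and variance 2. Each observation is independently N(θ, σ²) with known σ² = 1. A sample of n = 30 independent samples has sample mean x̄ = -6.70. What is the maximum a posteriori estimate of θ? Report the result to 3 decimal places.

θ̂_MAP = -6.721

n = 30, x̄ = -6.70.
For a Normal prior and Normal likelihood with known variance, the posterior is Normal; its mode equals its mean, the precision-weighted average.
Prior precision 1/σ₀² = 1/2 = 0.5; data precision n/σ² = 30/1 = 30.
θ̂ = (0.5·(-8) + 30·(-6.7)) / (0.5 + 30) = (-205)/30.5 = -410/61 ≈ -6.721.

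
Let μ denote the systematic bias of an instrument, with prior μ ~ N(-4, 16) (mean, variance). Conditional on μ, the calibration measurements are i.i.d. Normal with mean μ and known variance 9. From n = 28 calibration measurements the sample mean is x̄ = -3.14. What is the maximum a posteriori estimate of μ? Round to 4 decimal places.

n = 28, x̄ = -3.14.
For a Normal prior and Normal likelihood with known variance, the posterior is Normal; its mode equals its mean, the precision-weighted average.
Prior precision 1/σ₀² = 1/16 = 0.0625; data precision n/σ² = 28/9.
μ̂ = (0.0625·(-4) + (28/9)·(-3.14)) / (0.0625 + 28/9) = (-9017/900)/(457/144) = -36068/11425 ≈ -3.1569.

μ̂_MAP = -3.1569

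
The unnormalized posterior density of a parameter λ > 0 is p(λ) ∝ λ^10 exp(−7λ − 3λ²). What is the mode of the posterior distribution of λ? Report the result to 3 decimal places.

ℓ'(λ) = 10/λ − 7 − 6λ. Setting this to zero and multiplying by λ: 6λ² + 7λ − 10 = 0.
λ = (−7 + √(7² + 4·6·10)) / (2·6) = (−7 + √289) / 12 = (−7 + 17)/12 = 5/6.
ℓ''(λ) = −10/λ² − 6 < 0, confirming a maximum.

λ̂_MAP = 0.833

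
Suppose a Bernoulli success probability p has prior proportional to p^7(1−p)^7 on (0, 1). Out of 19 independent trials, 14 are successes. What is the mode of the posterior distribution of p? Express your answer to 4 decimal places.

The prior density ∝ p^7(1−p)^7 is the kernel of Beta(8, 8).
Data: 14 successes in 19 trials. The binomial likelihood contributes p^14(1−p)^5, so the posterior is Beta(8+14, 8+5) = Beta(22, 13).
For Beta(a, b) with a, b > 1 the mode is (a−1)/(a+b−2) = 21/33 ≈ 0.6364.

p̂_MAP = 0.6364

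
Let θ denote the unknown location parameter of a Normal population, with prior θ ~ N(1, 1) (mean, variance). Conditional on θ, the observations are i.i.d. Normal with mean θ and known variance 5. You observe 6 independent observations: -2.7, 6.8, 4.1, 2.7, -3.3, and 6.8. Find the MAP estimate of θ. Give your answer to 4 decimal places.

n = 6; x̄ = ((-2.7) + 6.8 + 4.1 + 2.7 + (-3.3) + 6.8)/6 = 14.4/6 = 2.4.
For a Normal prior and Normal likelihood with known variance, the posterior is Normal; its mode equals its mean, the precision-weighted average.
Prior precision 1/σ₀² = 1/1 = 1; data precision n/σ² = 6/5 = 1.2.
θ̂ = (1·1 + 1.2·2.4) / (1 + 1.2) = 3.88/2.2 = 97/55 ≈ 1.7636.

θ̂_MAP = 1.7636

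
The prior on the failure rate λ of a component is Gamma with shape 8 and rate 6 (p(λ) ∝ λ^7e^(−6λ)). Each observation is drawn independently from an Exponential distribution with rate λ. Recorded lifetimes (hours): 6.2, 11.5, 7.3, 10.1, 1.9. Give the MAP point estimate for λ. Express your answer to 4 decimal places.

λ̂_MAP = 0.2791

The Exponential(rate=λ) likelihood is ∝ λ^n e^(−λΣtᵢ). Here n = 5 and Σtᵢ = 6.2 + 11.5 + 7.3 + 10.1 + 1.9 = 37.
Posterior ∝ λ^7e^(−6λ) · λ^5e^(−37λ) = λ^12e^(−43λ), i.e. Gamma(13, 43).
Mode = (a−1)/b = 12/43 ≈ 0.2791.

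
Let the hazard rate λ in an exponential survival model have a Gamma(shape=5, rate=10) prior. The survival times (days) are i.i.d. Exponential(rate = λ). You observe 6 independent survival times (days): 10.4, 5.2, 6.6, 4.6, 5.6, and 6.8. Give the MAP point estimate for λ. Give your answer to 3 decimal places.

λ̂_MAP = 0.203

The Exponential(rate=λ) likelihood is ∝ λ^n e^(−λΣtᵢ). Here n = 6 and Σtᵢ = 10.4 + 5.2 + 6.6 + 4.6 + 5.6 + 6.8 = 39.2.
Posterior ∝ λ^4e^(−10λ) · λ^6e^(−39.2λ) = λ^10e^(−49.2λ), i.e. Gamma(11, 49.2).
Mode = (a−1)/b = 10/49.2 ≈ 0.203.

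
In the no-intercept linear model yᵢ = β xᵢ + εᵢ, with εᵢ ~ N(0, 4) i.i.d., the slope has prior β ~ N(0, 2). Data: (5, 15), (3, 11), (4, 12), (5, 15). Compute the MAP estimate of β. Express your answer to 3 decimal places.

log p(β | y) = −Σ(yᵢ − βxᵢ)²/(2·4) − β²/(2·2) + const.
Setting the derivative to zero: Σxᵢ(yᵢ − βxᵢ)/4 − β/2 = 0, so β = Σxᵢyᵢ / (Σxᵢ² + σ²/τ²).
Σxᵢyᵢ = 5·15 + 3·11 + 4·12 + 5·15 = 231; Σxᵢ² = 75; σ²/τ² = 2.
β̂_MAP = 231 / (75 + 2) = 231/77 ≈ 3.000.

β̂_MAP = 3.000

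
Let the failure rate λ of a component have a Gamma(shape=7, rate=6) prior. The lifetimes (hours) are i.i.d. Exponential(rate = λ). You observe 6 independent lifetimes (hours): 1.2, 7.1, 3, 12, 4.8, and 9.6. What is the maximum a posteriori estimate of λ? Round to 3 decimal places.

The Exponential(rate=λ) likelihood is ∝ λ^n e^(−λΣtᵢ). Here n = 6 and Σtᵢ = 1.2 + 7.1 + 3 + 12 + 4.8 + 9.6 = 37.7.
Posterior ∝ λ^6e^(−6λ) · λ^6e^(−37.7λ) = λ^12e^(−43.7λ), i.e. Gamma(13, 43.7).
Mode = (a−1)/b = 12/43.7 ≈ 0.275.

λ̂_MAP = 0.275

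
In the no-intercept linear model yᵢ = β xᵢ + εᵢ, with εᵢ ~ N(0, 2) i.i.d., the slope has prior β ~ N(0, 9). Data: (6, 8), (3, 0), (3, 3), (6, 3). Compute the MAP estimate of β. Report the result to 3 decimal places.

log p(β | y) = −Σ(yᵢ − βxᵢ)²/(2·2) − β²/(2·9) + const.
Setting the derivative to zero: Σxᵢ(yᵢ − βxᵢ)/2 − β/9 = 0, so β = Σxᵢyᵢ / (Σxᵢ² + σ²/τ²).
Σxᵢyᵢ = 6·8 + 3·0 + 3·3 + 6·3 = 75; Σxᵢ² = 90; σ²/τ² = 2/9.
β̂_MAP = 75 / (90 + 2/9) = 75/(812/9) = 675/812 ≈ 0.831.

β̂_MAP = 0.831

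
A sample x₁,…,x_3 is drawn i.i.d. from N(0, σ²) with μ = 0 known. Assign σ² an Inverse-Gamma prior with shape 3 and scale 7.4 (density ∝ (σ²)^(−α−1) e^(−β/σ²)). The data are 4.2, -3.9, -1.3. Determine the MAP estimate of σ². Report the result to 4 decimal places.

σ̂²_MAP = 4.4855

Sum of squared deviations about the known mean: SS = (4.2−0)² + (-3.9−0)² + (-1.3−0)² = 34.54.
The Normal likelihood contributes (σ²)^(−n/2) exp(−SS/(2σ²)), so the posterior is Inverse-Gamma(α + n/2, β + SS/2) = Inverse-Gamma(4.5, 24.67).
The mode of Inverse-Gamma(a, b) is b/(a+1) = 24.67/5.5 ≈ 4.4855.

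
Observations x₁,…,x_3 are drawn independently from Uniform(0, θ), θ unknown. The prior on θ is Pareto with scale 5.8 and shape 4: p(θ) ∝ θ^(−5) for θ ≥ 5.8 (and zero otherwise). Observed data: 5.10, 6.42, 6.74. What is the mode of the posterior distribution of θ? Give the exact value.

The Uniform(0, θ) likelihood is θ^(−n) for θ ≥ max(xᵢ), zero otherwise. Here max(xᵢ) = 6.74.
Posterior ∝ θ^(−5) · θ^(−3) = θ^(−8) on θ ≥ max(5.8, 6.74) = 6.74.
This density is strictly decreasing in θ, so the posterior mode lies at the lower boundary of the support.

θ̂_MAP = 6.74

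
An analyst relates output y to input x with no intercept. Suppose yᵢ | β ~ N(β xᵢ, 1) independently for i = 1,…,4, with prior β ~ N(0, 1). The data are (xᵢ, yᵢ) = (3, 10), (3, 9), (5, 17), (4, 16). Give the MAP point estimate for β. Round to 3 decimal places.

log p(β | y) = −Σ(yᵢ − βxᵢ)²/(2·1) − β²/(2·1) + const.
Setting the derivative to zero: Σxᵢ(yᵢ − βxᵢ)/1 − β/1 = 0, so β = Σxᵢyᵢ / (Σxᵢ² + σ²/τ²).
Σxᵢyᵢ = 3·10 + 3·9 + 5·17 + 4·16 = 206; Σxᵢ² = 59; σ²/τ² = 1.
β̂_MAP = 206 / (59 + 1) = 206/60 ≈ 3.433.

β̂_MAP = 3.433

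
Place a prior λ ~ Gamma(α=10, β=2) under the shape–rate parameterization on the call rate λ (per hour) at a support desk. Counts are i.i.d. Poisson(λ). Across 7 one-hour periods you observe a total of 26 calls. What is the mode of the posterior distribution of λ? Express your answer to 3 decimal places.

Σxᵢ = 26, n = 7.
Posterior ∝ λ^9e^(−2λ) · λ^26e^(−7λ) = λ^35e^(−9λ), i.e. Gamma(shape=36, rate=9).
The mode of a Gamma(a, b) with a ≥ 1 (shape–rate) is (a−1)/b = 35/9 ≈ 3.889.

λ̂_MAP = 3.889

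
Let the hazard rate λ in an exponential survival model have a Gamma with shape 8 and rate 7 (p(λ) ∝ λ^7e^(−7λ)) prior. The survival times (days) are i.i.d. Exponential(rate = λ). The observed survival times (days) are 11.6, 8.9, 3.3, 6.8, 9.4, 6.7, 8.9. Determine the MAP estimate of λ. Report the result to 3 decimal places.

λ̂_MAP = 0.224

The Exponential(rate=λ) likelihood is ∝ λ^n e^(−λΣtᵢ). Here n = 7 and Σtᵢ = 11.6 + 8.9 + 3.3 + 6.8 + 9.4 + 6.7 + 8.9 = 55.6.
Posterior ∝ λ^7e^(−7λ) · λ^7e^(−55.6λ) = λ^14e^(−62.6λ), i.e. Gamma(15, 62.6).
Mode = (a−1)/b = 14/62.6 ≈ 0.224.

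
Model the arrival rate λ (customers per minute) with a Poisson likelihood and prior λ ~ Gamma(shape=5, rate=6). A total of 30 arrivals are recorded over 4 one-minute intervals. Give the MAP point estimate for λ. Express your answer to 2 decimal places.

Σxᵢ = 30, n = 4.
Posterior ∝ λ^4e^(−6λ) · λ^30e^(−4λ) = λ^34e^(−10λ), i.e. Gamma(shape=35, rate=10).
The mode of a Gamma(a, b) with a ≥ 1 (shape–rate) is (a−1)/b = 34/10 ≈ 3.40.

λ̂_MAP = 3.40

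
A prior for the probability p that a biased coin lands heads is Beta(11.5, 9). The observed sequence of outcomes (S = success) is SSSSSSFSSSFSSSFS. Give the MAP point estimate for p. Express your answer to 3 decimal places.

Prior: Beta(11.5, 9).
Data: 13 successes in 16 trials (from the sequence). The binomial likelihood contributes p^13(1−p)^3, so the posterior is Beta(11.5+13, 9+3) = Beta(24.5, 12).
For Beta(a, b) with a, b > 1 the mode is (a−1)/(a+b−2) = 23.5/34.5 ≈ 0.681.

p̂_MAP = 0.681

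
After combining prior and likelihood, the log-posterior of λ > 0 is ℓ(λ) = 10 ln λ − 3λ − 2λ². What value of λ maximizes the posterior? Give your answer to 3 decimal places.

ℓ'(λ) = 10/λ − 3 − 4λ. Setting this to zero and multiplying by λ: 4λ² + 3λ − 10 = 0.
λ = (−3 + √(3² + 4·4·10)) / (2·4) = (−3 + √169) / 8 = (−3 + 13)/8 = 5/4.
ℓ''(λ) = −10/λ² − 4 < 0, confirming a maximum.

λ̂_MAP = 1.250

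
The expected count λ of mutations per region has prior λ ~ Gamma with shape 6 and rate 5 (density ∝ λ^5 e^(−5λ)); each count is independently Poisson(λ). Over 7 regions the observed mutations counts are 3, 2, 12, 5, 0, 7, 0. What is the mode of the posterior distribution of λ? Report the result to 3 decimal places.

Σxᵢ = 3+2+12+5+0+7+0 = 29, with n = 7.
Posterior ∝ λ^5e^(−5λ) · λ^29e^(−7λ) = λ^34e^(−12λ), i.e. Gamma(shape=35, rate=12).
The mode of a Gamma(a, b) with a ≥ 1 (shape–rate) is (a−1)/b = 34/12 ≈ 2.833.

λ̂_MAP = 2.833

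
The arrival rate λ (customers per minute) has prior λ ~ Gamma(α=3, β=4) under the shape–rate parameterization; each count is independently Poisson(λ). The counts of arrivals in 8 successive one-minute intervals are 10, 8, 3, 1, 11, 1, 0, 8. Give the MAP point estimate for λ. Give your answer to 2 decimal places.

Σxᵢ = 10+8+3+1+11+1+0+8 = 42, with n = 8.
Posterior ∝ λ^2e^(−4λ) · λ^42e^(−8λ) = λ^44e^(−12λ), i.e. Gamma(shape=45, rate=12).
The mode of a Gamma(a, b) with a ≥ 1 (shape–rate) is (a−1)/b = 44/12 ≈ 3.67.

λ̂_MAP = 3.67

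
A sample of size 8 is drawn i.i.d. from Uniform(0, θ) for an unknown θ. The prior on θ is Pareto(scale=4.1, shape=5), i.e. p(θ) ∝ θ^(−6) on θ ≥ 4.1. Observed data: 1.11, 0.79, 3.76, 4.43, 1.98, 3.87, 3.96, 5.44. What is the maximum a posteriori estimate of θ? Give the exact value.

The Uniform(0, θ) likelihood is θ^(−n) for θ ≥ max(xᵢ), zero otherwise. Here max(xᵢ) = 5.44.
Posterior ∝ θ^(−6) · θ^(−8) = θ^(−14) on θ ≥ max(4.1, 5.44) = 5.44.
This density is strictly decreasing in θ, so the posterior mode lies at the lower boundary of the support.

θ̂_MAP = 5.44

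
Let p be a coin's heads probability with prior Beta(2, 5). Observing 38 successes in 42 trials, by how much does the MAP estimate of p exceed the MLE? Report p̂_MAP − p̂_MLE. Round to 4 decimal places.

MAP − MLE = -0.0750

Posterior is Beta(40, 9); MAP = (40−1)/(49−2) = 39/47 ≈ 0.82979.
MLE ignores the prior: p̂_MLE = k/n = 38/42 ≈ 0.90476.
Difference = 39/47 − 38/42 = -74/987 ≈ -0.0750.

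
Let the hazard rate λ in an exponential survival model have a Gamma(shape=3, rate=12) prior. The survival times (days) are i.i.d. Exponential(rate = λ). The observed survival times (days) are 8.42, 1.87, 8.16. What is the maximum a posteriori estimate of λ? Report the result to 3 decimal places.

The Exponential(rate=λ) likelihood is ∝ λ^n e^(−λΣtᵢ). Here n = 3 and Σtᵢ = 8.42 + 1.87 + 8.16 = 18.45.
Posterior ∝ λ^2e^(−12λ) · λ^3e^(−18.45λ) = λ^5e^(−30.45λ), i.e. Gamma(6, 30.45).
Mode = (a−1)/b = 5/30.45 ≈ 0.164.

λ̂_MAP = 0.164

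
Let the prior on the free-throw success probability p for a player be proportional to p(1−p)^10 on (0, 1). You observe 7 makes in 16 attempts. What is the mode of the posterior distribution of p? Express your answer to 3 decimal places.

The prior density ∝ p(1−p)^10 is the kernel of Beta(2, 11).
Data: 7 successes in 16 trials. The binomial likelihood contributes p^7(1−p)^9, so the posterior is Beta(2+7, 11+9) = Beta(9, 20).
For Beta(a, b) with a, b > 1 the mode is (a−1)/(a+b−2) = 8/27 ≈ 0.296.

p̂_MAP = 0.296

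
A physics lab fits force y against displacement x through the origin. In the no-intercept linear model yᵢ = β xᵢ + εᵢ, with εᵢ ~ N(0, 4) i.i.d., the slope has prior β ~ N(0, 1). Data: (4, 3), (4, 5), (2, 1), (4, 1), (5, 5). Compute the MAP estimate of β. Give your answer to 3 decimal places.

β̂_MAP = 0.778

log p(β | y) = −Σ(yᵢ − βxᵢ)²/(2·4) − β²/(2·1) + const.
Setting the derivative to zero: Σxᵢ(yᵢ − βxᵢ)/4 − β/1 = 0, so β = Σxᵢyᵢ / (Σxᵢ² + σ²/τ²).
Σxᵢyᵢ = 4·3 + 4·5 + 2·1 + 4·1 + 5·5 = 63; Σxᵢ² = 77; σ²/τ² = 4.
β̂_MAP = 63 / (77 + 4) = 63/81 ≈ 0.778.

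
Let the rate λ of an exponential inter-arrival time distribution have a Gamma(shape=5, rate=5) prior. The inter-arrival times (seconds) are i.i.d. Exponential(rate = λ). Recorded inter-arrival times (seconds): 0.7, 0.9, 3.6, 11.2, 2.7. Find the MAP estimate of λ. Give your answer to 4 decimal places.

The Exponential(rate=λ) likelihood is ∝ λ^n e^(−λΣtᵢ). Here n = 5 and Σtᵢ = 0.7 + 0.9 + 3.6 + 11.2 + 2.7 = 19.1.
Posterior ∝ λ^4e^(−5λ) · λ^5e^(−19.1λ) = λ^9e^(−24.1λ), i.e. Gamma(10, 24.1).
Mode = (a−1)/b = 9/24.1 ≈ 0.3734.

λ̂_MAP = 0.3734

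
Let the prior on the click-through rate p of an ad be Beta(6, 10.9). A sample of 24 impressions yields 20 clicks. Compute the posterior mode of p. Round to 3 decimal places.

Prior: Beta(6, 10.9).
Data: 20 successes in 24 trials. The binomial likelihood contributes p^20(1−p)^4, so the posterior is Beta(6+20, 10.9+4) = Beta(26, 14.9).
For Beta(a, b) with a, b > 1 the mode is (a−1)/(a+b−2) = 25/38.9 ≈ 0.643.

p̂_MAP = 0.643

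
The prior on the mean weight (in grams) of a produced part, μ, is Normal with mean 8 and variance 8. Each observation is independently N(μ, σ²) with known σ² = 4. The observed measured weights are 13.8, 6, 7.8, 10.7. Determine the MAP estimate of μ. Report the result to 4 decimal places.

μ̂_MAP = 9.4000

n = 4; x̄ = (13.8 + 6 + 7.8 + 10.7)/4 = 38.3/4 = 9.575.
For a Normal prior and Normal likelihood with known variance, the posterior is Normal; its mode equals its mean, the precision-weighted average.
Prior precision 1/σ₀² = 1/8 = 0.125; data precision n/σ² = 4/4 = 1.
μ̂ = (0.125·8 + 1·9.575) / (0.125 + 1) = 10.575/1.125 = 9.4000.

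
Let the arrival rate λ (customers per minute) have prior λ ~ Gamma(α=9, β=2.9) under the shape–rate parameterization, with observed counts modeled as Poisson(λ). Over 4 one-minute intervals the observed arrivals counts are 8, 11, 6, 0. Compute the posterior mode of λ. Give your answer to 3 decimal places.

λ̂_MAP = 4.783

Σxᵢ = 8+11+6+0 = 25, with n = 4.
Posterior ∝ λ^8e^(−2.9λ) · λ^25e^(−4λ) = λ^33e^(−6.9λ), i.e. Gamma(shape=34, rate=6.9).
The mode of a Gamma(a, b) with a ≥ 1 (shape–rate) is (a−1)/b = 33/6.9 ≈ 4.783.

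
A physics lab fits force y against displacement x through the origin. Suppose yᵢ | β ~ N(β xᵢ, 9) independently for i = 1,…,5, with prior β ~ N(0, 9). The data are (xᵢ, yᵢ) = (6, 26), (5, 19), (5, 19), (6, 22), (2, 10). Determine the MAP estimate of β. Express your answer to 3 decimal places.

β̂_MAP = 3.921

log p(β | y) = −Σ(yᵢ − βxᵢ)²/(2·9) − β²/(2·9) + const.
Setting the derivative to zero: Σxᵢ(yᵢ − βxᵢ)/9 − β/9 = 0, so β = Σxᵢyᵢ / (Σxᵢ² + σ²/τ²).
Σxᵢyᵢ = 6·26 + 5·19 + 5·19 + 6·22 + 2·10 = 498; Σxᵢ² = 126; σ²/τ² = 1.
β̂_MAP = 498 / (126 + 1) = 498/127 ≈ 3.921.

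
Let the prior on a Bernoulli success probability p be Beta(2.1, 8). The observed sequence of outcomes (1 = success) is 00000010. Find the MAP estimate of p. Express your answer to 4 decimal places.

Prior: Beta(2.1, 8).
Data: 1 success in 8 trials (from the sequence). The binomial likelihood contributes p(1−p)^7, so the posterior is Beta(2.1+1, 8+7) = Beta(3.1, 15).
For Beta(a, b) with a, b > 1 the mode is (a−1)/(a+b−2) = 2.1/16.1 ≈ 0.1304.

p̂_MAP = 0.1304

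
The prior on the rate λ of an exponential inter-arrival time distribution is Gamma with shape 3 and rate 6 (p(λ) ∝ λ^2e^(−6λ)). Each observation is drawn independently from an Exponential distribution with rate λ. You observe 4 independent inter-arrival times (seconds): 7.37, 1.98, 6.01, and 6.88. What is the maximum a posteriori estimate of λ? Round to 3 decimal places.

The Exponential(rate=λ) likelihood is ∝ λ^n e^(−λΣtᵢ). Here n = 4 and Σtᵢ = 7.37 + 1.98 + 6.01 + 6.88 = 22.24.
Posterior ∝ λ^2e^(−6λ) · λ^4e^(−22.24λ) = λ^6e^(−28.24λ), i.e. Gamma(7, 28.24).
Mode = (a−1)/b = 6/28.24 ≈ 0.212.

λ̂_MAP = 0.212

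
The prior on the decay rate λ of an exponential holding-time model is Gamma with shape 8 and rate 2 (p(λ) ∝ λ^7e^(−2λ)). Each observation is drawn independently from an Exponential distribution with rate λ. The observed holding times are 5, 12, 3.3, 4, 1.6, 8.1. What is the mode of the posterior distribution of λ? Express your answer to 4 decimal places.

λ̂_MAP = 0.3611

The Exponential(rate=λ) likelihood is ∝ λ^n e^(−λΣtᵢ). Here n = 6 and Σtᵢ = 5 + 12 + 3.3 + 4 + 1.6 + 8.1 = 34.
Posterior ∝ λ^7e^(−2λ) · λ^6e^(−34λ) = λ^13e^(−36λ), i.e. Gamma(14, 36).
Mode = (a−1)/b = 13/36 ≈ 0.3611.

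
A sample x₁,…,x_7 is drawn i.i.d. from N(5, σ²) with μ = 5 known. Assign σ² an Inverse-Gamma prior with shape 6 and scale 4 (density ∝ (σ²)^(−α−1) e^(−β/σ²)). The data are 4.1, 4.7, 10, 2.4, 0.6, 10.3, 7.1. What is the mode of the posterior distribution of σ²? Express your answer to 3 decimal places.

Sum of squared deviations about the known mean: SS = (4.1−5)² + (4.7−5)² + (10−5)² + (2.4−5)² + (0.6−5)² + (10.3−5)² + (7.1−5)² = 84.52.
The Normal likelihood contributes (σ²)^(−n/2) exp(−SS/(2σ²)), so the posterior is Inverse-Gamma(α + n/2, β + SS/2) = Inverse-Gamma(9.5, 46.26).
The mode of Inverse-Gamma(a, b) is b/(a+1) = 46.26/10.5 ≈ 4.406.

σ̂²_MAP = 4.406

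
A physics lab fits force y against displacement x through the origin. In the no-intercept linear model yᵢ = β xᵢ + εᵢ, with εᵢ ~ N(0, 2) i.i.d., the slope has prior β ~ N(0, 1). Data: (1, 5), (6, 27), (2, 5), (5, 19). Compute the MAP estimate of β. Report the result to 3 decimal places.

β̂_MAP = 4.000

log p(β | y) = −Σ(yᵢ − βxᵢ)²/(2·2) − β²/(2·1) + const.
Setting the derivative to zero: Σxᵢ(yᵢ − βxᵢ)/2 − β/1 = 0, so β = Σxᵢyᵢ / (Σxᵢ² + σ²/τ²).
Σxᵢyᵢ = 1·5 + 6·27 + 2·5 + 5·19 = 272; Σxᵢ² = 66; σ²/τ² = 2.
β̂_MAP = 272 / (66 + 2) = 272/68 ≈ 4.000.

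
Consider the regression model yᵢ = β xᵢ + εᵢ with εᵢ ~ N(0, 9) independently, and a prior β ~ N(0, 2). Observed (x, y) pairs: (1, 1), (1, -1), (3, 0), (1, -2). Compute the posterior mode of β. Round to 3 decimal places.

β̂_MAP = -0.121

log p(β | y) = −Σ(yᵢ − βxᵢ)²/(2·9) − β²/(2·2) + const.
Setting the derivative to zero: Σxᵢ(yᵢ − βxᵢ)/9 − β/2 = 0, so β = Σxᵢyᵢ / (Σxᵢ² + σ²/τ²).
Σxᵢyᵢ = 1·1 + 1·(-1) + 3·0 + 1·(-2) = -2; Σxᵢ² = 12; σ²/τ² = 4.5.
β̂_MAP = -2 / (12 + 4.5) = (-2)/16.5 ≈ -0.121.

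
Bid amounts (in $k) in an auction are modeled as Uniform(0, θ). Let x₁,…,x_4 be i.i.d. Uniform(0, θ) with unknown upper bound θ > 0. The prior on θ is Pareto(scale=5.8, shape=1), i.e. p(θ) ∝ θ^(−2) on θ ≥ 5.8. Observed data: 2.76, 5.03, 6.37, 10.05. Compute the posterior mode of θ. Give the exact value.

The Uniform(0, θ) likelihood is θ^(−n) for θ ≥ max(xᵢ), zero otherwise. Here max(xᵢ) = 10.05.
Posterior ∝ θ^(−2) · θ^(−4) = θ^(−6) on θ ≥ max(5.8, 10.05) = 10.05.
This density is strictly decreasing in θ, so the posterior mode lies at the lower boundary of the support.

θ̂_MAP = 10.05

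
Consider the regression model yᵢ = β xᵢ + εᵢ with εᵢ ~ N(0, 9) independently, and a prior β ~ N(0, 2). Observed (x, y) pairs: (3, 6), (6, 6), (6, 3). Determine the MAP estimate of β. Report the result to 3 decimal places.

log p(β | y) = −Σ(yᵢ − βxᵢ)²/(2·9) − β²/(2·2) + const.
Setting the derivative to zero: Σxᵢ(yᵢ − βxᵢ)/9 − β/2 = 0, so β = Σxᵢyᵢ / (Σxᵢ² + σ²/τ²).
Σxᵢyᵢ = 3·6 + 6·6 + 6·3 = 72; Σxᵢ² = 81; σ²/τ² = 4.5.
β̂_MAP = 72 / (81 + 4.5) = 72/85.5 ≈ 0.842.

β̂_MAP = 0.842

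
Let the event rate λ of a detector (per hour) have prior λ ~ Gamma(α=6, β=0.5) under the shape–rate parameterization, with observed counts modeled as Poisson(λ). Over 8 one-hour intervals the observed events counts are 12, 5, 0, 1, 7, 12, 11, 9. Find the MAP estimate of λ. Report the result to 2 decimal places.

λ̂_MAP = 7.29

Σxᵢ = 12+5+0+1+7+12+11+9 = 57, with n = 8.
Posterior ∝ λ^5e^(−0.5λ) · λ^57e^(−8λ) = λ^62e^(−8.5λ), i.e. Gamma(shape=63, rate=8.5).
The mode of a Gamma(a, b) with a ≥ 1 (shape–rate) is (a−1)/b = 62/8.5 ≈ 7.29.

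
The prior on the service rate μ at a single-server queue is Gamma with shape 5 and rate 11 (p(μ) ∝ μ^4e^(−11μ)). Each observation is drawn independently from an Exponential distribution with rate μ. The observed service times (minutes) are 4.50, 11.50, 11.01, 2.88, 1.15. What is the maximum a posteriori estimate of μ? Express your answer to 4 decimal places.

μ̂_MAP = 0.2141

The Exponential(rate=μ) likelihood is ∝ μ^n e^(−μΣtᵢ). Here n = 5 and Σtᵢ = 4.50 + 11.50 + 11.01 + 2.88 + 1.15 = 31.04.
Posterior ∝ μ^4e^(−11μ) · μ^5e^(−31.04μ) = μ^9e^(−42.04μ), i.e. Gamma(10, 42.04).
Mode = (a−1)/b = 9/42.04 ≈ 0.2141.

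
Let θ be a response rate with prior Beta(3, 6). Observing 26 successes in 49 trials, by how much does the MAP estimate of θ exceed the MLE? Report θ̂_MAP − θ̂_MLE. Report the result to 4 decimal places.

MAP − MLE = -0.0306

Posterior is Beta(29, 29); MAP = (29−1)/(58−2) = 28/56 ≈ 0.50000.
MLE ignores the prior: θ̂_MLE = k/n = 26/49 ≈ 0.53061.
Difference = 28/56 − 26/49 = -3/98 ≈ -0.0306.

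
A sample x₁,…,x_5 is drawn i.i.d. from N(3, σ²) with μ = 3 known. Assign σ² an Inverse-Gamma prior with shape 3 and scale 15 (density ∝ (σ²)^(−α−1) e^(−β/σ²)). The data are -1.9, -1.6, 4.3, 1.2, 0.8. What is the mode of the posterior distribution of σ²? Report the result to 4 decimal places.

Sum of squared deviations about the known mean: SS = (-1.9−3)² + (-1.6−3)² + (4.3−3)² + (1.2−3)² + (0.8−3)² = 54.94.
The Normal likelihood contributes (σ²)^(−n/2) exp(−SS/(2σ²)), so the posterior is Inverse-Gamma(α + n/2, β + SS/2) = Inverse-Gamma(5.5, 42.47).
The mode of Inverse-Gamma(a, b) is b/(a+1) = 42.47/6.5 ≈ 6.5338.

σ̂²_MAP = 6.5338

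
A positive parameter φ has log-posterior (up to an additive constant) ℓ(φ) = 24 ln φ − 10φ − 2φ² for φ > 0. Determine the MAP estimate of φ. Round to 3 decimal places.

φ̂_MAP = 1.500

ℓ'(φ) = 24/φ − 10 − 4φ. Setting this to zero and multiplying by φ: 4φ² + 10φ − 24 = 0.
φ = (−10 + √(10² + 4·4·24)) / (2·4) = (−10 + √484) / 8 = (−10 + 22)/8 = 3/2.
ℓ''(φ) = −24/φ² − 4 < 0, confirming a maximum.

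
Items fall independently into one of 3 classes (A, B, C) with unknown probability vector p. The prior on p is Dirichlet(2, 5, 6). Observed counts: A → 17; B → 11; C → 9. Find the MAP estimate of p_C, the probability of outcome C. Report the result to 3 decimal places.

MAP estimate of p_C = 0.298

The posterior is Dirichlet(αᵢ + nᵢ) = Dirichlet(19, 16, 15).
For a Dirichlet(a₁,…,a_K) with all aᵢ > 1, the mode has j-th component (aⱼ − 1)/(Σaᵢ − K).
Here Σaᵢ = 50 and K = 3, so p_C = (15 − 1)/(50 − 3) = 14/47 ≈ 0.298.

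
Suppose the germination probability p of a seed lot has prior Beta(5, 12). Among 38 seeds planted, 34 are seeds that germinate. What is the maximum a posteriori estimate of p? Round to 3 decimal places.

p̂_MAP = 0.717

Prior: Beta(5, 12).
Data: 34 successes in 38 trials. The binomial likelihood contributes p^34(1−p)^4, so the posterior is Beta(5+34, 12+4) = Beta(39, 16).
For Beta(a, b) with a, b > 1 the mode is (a−1)/(a+b−2) = 38/53 ≈ 0.717.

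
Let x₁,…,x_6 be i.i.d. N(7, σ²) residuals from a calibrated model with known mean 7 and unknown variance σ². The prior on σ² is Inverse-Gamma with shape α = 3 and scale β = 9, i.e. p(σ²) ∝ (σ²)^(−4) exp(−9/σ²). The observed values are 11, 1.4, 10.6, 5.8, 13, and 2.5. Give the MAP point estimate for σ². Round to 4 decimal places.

σ̂²_MAP = 9.7150

Sum of squared deviations about the known mean: SS = (11−7)² + (1.4−7)² + (10.6−7)² + (5.8−7)² + (13−7)² + (2.5−7)² = 118.01.
The Normal likelihood contributes (σ²)^(−n/2) exp(−SS/(2σ²)), so the posterior is Inverse-Gamma(α + n/2, β + SS/2) = Inverse-Gamma(6, 68.005).
The mode of Inverse-Gamma(a, b) is b/(a+1) = 68.005/7 ≈ 9.7150.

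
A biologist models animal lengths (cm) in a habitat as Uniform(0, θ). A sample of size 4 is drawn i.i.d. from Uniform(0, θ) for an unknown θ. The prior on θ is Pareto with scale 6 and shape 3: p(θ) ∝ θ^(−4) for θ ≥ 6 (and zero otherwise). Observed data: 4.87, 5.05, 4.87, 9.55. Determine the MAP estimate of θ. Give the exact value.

θ̂_MAP = 9.55

The Uniform(0, θ) likelihood is θ^(−n) for θ ≥ max(xᵢ), zero otherwise. Here max(xᵢ) = 9.55.
Posterior ∝ θ^(−4) · θ^(−4) = θ^(−8) on θ ≥ max(6, 9.55) = 9.55.
This density is strictly decreasing in θ, so the posterior mode lies at the lower boundary of the support.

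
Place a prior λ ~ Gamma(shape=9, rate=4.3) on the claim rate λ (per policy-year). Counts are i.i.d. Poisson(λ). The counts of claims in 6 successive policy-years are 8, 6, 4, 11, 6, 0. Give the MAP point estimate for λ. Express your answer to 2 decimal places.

λ̂_MAP = 4.17

Σxᵢ = 8+6+4+11+6+0 = 35, with n = 6.
Posterior ∝ λ^8e^(−4.3λ) · λ^35e^(−6λ) = λ^43e^(−10.3λ), i.e. Gamma(shape=44, rate=10.3).
The mode of a Gamma(a, b) with a ≥ 1 (shape–rate) is (a−1)/b = 43/10.3 ≈ 4.17.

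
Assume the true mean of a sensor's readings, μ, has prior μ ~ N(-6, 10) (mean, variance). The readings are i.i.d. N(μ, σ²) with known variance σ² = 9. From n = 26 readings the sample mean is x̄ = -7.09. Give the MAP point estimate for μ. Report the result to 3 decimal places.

n = 26, x̄ = -7.09.
For a Normal prior and Normal likelihood with known variance, the posterior is Normal; its mode equals its mean, the precision-weighted average.
Prior precision 1/σ₀² = 1/10 = 0.1; data precision n/σ² = 26/9.
μ̂ = (0.1·(-6) + (26/9)·(-7.09)) / (0.1 + 26/9) = (-9487/450)/(269/90) = -9487/1345 ≈ -7.054.

μ̂_MAP = -7.054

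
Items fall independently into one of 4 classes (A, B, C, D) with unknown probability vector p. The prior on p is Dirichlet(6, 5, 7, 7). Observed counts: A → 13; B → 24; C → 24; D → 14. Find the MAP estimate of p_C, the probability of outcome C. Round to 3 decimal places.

The posterior is Dirichlet(αᵢ + nᵢ) = Dirichlet(19, 29, 31, 21).
For a Dirichlet(a₁,…,a_K) with all aᵢ > 1, the mode has j-th component (aⱼ − 1)/(Σaᵢ − K).
Here Σaᵢ = 100 and K = 4, so p_C = (31 − 1)/(100 − 4) = 30/96 ≈ 0.313.

MAP estimate of p_C = 0.313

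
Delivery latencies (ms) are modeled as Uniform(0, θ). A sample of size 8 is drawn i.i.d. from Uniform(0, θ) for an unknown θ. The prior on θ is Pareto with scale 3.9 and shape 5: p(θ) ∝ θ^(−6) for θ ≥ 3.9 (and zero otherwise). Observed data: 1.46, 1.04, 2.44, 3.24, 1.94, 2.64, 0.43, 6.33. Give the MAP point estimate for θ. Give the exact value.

The Uniform(0, θ) likelihood is θ^(−n) for θ ≥ max(xᵢ), zero otherwise. Here max(xᵢ) = 6.33.
Posterior ∝ θ^(−6) · θ^(−8) = θ^(−14) on θ ≥ max(3.9, 6.33) = 6.33.
This density is strictly decreasing in θ, so the posterior mode lies at the lower boundary of the support.

θ̂_MAP = 6.33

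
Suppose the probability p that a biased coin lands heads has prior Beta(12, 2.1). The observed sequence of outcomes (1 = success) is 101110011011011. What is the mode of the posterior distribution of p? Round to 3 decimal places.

Prior: Beta(12, 2.1).
Data: 10 successes in 15 trials (from the sequence). The binomial likelihood contributes p^10(1−p)^5, so the posterior is Beta(12+10, 2.1+5) = Beta(22, 7.1).
For Beta(a, b) with a, b > 1 the mode is (a−1)/(a+b−2) = 21/27.1 ≈ 0.775.

p̂_MAP = 0.775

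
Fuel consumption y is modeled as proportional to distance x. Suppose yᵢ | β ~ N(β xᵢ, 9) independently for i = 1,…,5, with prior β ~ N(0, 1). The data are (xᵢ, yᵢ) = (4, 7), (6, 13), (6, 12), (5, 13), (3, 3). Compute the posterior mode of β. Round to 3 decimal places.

log p(β | y) = −Σ(yᵢ − βxᵢ)²/(2·9) − β²/(2·1) + const.
Setting the derivative to zero: Σxᵢ(yᵢ − βxᵢ)/9 − β/1 = 0, so β = Σxᵢyᵢ / (Σxᵢ² + σ²/τ²).
Σxᵢyᵢ = 4·7 + 6·13 + 6·12 + 5·13 + 3·3 = 252; Σxᵢ² = 122; σ²/τ² = 9.
β̂_MAP = 252 / (122 + 9) = 252/131 ≈ 1.924.

β̂_MAP = 1.924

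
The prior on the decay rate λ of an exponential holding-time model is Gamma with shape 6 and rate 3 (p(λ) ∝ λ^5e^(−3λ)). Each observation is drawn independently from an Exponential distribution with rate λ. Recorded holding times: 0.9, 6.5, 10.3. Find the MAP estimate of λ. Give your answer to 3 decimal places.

λ̂_MAP = 0.386

The Exponential(rate=λ) likelihood is ∝ λ^n e^(−λΣtᵢ). Here n = 3 and Σtᵢ = 0.9 + 6.5 + 10.3 = 17.7.
Posterior ∝ λ^5e^(−3λ) · λ^3e^(−17.7λ) = λ^8e^(−20.7λ), i.e. Gamma(9, 20.7).
Mode = (a−1)/b = 8/20.7 ≈ 0.386.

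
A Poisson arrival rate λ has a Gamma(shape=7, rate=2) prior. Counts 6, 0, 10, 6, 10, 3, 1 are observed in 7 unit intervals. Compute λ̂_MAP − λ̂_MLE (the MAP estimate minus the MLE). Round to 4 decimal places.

MAP − MLE = -0.4762

Σxᵢ = 36. Posterior is Gamma(43, 9); MAP = (43−1)/9 = 42/9 ≈ 4.66667.
MLE = x̄ = 36/7 ≈ 5.14286.
Difference = 42/9 − 36/7 = -10/21 ≈ -0.4762.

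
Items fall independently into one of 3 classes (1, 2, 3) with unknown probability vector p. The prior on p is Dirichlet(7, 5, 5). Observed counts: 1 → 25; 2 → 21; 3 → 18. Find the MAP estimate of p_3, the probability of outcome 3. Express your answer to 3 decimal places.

MAP estimate: 0.282

The posterior is Dirichlet(αᵢ + nᵢ) = Dirichlet(32, 26, 23).
For a Dirichlet(a₁,…,a_K) with all aᵢ > 1, the mode has j-th component (aⱼ − 1)/(Σaᵢ − K).
Here Σaᵢ = 81 and K = 3, so p_3 = (23 − 1)/(81 − 3) = 22/78 ≈ 0.282.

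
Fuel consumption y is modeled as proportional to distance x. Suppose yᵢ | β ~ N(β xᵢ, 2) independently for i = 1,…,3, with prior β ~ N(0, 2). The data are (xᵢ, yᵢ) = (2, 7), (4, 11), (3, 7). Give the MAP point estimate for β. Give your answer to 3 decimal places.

log p(β | y) = −Σ(yᵢ − βxᵢ)²/(2·2) − β²/(2·2) + const.
Setting the derivative to zero: Σxᵢ(yᵢ − βxᵢ)/2 − β/2 = 0, so β = Σxᵢyᵢ / (Σxᵢ² + σ²/τ²).
Σxᵢyᵢ = 2·7 + 4·11 + 3·7 = 79; Σxᵢ² = 29; σ²/τ² = 1.
β̂_MAP = 79 / (29 + 1) = 79/30 ≈ 2.633.

β̂_MAP = 2.633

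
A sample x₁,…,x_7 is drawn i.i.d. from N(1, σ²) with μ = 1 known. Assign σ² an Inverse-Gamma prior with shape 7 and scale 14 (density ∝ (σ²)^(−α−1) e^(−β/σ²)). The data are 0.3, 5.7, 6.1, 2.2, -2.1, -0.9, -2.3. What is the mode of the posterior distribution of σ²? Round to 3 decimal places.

σ̂²_MAP = 4.441

Sum of squared deviations about the known mean: SS = (0.3−1)² + (5.7−1)² + (6.1−1)² + (2.2−1)² + (-2.1−1)² + (-0.9−1)² + (-2.3−1)² = 74.14.
The Normal likelihood contributes (σ²)^(−n/2) exp(−SS/(2σ²)), so the posterior is Inverse-Gamma(α + n/2, β + SS/2) = Inverse-Gamma(10.5, 51.07).
The mode of Inverse-Gamma(a, b) is b/(a+1) = 51.07/11.5 ≈ 4.441.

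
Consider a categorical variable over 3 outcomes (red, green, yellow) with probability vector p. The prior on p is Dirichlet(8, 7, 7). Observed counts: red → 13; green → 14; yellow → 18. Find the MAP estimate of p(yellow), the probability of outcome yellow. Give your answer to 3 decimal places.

MAP estimate of p(yellow) = 0.375

The posterior is Dirichlet(αᵢ + nᵢ) = Dirichlet(21, 21, 25).
For a Dirichlet(a₁,…,a_K) with all aᵢ > 1, the mode has j-th component (aⱼ − 1)/(Σaᵢ − K).
Here Σaᵢ = 67 and K = 3, so p(yellow) = (25 − 1)/(67 − 3) = 24/64 ≈ 0.375.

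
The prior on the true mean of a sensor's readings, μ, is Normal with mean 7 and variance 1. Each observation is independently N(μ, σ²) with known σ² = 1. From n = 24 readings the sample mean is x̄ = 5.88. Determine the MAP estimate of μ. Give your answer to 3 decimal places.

μ̂_MAP = 5.925

n = 24, x̄ = 5.88.
For a Normal prior and Normal likelihood with known variance, the posterior is Normal; its mode equals its mean, the precision-weighted average.
Prior precision 1/σ₀² = 1/1 = 1; data precision n/σ² = 24/1 = 24.
μ̂ = (1·7 + 24·5.88) / (1 + 24) = 148.12/25 = 5.9248 ≈ 5.925.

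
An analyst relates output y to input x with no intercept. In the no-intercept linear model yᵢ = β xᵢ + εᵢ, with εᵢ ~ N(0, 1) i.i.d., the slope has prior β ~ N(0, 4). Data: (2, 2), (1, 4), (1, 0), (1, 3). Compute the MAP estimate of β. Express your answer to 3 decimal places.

log p(β | y) = −Σ(yᵢ − βxᵢ)²/(2·1) − β²/(2·4) + const.
Setting the derivative to zero: Σxᵢ(yᵢ − βxᵢ)/1 − β/4 = 0, so β = Σxᵢyᵢ / (Σxᵢ² + σ²/τ²).
Σxᵢyᵢ = 2·2 + 1·4 + 1·0 + 1·3 = 11; Σxᵢ² = 7; σ²/τ² = 0.25.
β̂_MAP = 11 / (7 + 0.25) = 11/7.25 ≈ 1.517.

β̂_MAP = 1.517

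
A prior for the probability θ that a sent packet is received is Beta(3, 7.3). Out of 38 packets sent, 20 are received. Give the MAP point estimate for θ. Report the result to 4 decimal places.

Prior: Beta(3, 7.3).
Data: 20 successes in 38 trials. The binomial likelihood contributes θ^20(1−θ)^18, so the posterior is Beta(3+20, 7.3+18) = Beta(23, 25.3).
For Beta(a, b) with a, b > 1 the mode is (a−1)/(a+b−2) = 22/46.3 ≈ 0.4752.

θ̂_MAP = 0.4752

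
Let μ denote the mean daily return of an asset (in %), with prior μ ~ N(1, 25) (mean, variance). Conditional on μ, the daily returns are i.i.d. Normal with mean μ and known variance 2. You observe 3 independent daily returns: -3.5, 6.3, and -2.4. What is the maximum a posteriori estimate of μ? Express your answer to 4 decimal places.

n = 3; x̄ = ((-3.5) + 6.3 + (-2.4))/3 = 0.4/3 = 2/15 ≈ 0.1333.
For a Normal prior and Normal likelihood with known variance, the posterior is Normal; its mode equals its mean, the precision-weighted average.
Prior precision 1/σ₀² = 1/25 = 0.04; data precision n/σ² = 3/2 = 1.5.
μ̂ = (0.04·1 + 1.5·(2/15)) / (0.04 + 1.5) = 0.24/1.54 = 12/77 ≈ 0.1558.

μ̂_MAP = 0.1558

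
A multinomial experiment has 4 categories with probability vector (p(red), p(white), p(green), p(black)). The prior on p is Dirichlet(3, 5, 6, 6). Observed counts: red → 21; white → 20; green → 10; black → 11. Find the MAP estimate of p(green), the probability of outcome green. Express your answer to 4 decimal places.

The posterior is Dirichlet(αᵢ + nᵢ) = Dirichlet(24, 25, 16, 17).
For a Dirichlet(a₁,…,a_K) with all aᵢ > 1, the mode has j-th component (aⱼ − 1)/(Σaᵢ − K).
Here Σaᵢ = 82 and K = 4, so p(green) = (16 − 1)/(82 − 4) = 15/78 ≈ 0.1923.

MAP estimate of p(green) = 0.1923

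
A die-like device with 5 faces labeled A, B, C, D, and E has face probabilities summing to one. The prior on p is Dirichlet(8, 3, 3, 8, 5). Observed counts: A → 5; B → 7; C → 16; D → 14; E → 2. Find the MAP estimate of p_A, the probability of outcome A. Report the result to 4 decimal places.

MAP estimate of p_A = 0.1818

The posterior is Dirichlet(αᵢ + nᵢ) = Dirichlet(13, 10, 19, 22, 7).
For a Dirichlet(a₁,…,a_K) with all aᵢ > 1, the mode has j-th component (aⱼ − 1)/(Σaᵢ − K).
Here Σaᵢ = 71 and K = 5, so p_A = (13 − 1)/(71 − 5) = 12/66 ≈ 0.1818.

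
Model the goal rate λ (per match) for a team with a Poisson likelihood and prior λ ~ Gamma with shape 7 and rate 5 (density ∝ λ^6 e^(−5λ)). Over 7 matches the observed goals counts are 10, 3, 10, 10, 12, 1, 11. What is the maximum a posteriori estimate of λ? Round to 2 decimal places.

Σxᵢ = 10+3+10+10+12+1+11 = 57, with n = 7.
Posterior ∝ λ^6e^(−5λ) · λ^57e^(−7λ) = λ^63e^(−12λ), i.e. Gamma(shape=64, rate=12).
The mode of a Gamma(a, b) with a ≥ 1 (shape–rate) is (a−1)/b = 63/12 ≈ 5.25.

λ̂_MAP = 5.25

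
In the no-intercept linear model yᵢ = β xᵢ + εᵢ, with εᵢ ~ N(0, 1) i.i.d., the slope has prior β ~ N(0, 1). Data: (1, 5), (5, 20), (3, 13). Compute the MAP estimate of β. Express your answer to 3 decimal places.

log p(β | y) = −Σ(yᵢ − βxᵢ)²/(2·1) − β²/(2·1) + const.
Setting the derivative to zero: Σxᵢ(yᵢ − βxᵢ)/1 − β/1 = 0, so β = Σxᵢyᵢ / (Σxᵢ² + σ²/τ²).
Σxᵢyᵢ = 1·5 + 5·20 + 3·13 = 144; Σxᵢ² = 35; σ²/τ² = 1.
β̂_MAP = 144 / (35 + 1) = 144/36 ≈ 4.000.

β̂_MAP = 4.000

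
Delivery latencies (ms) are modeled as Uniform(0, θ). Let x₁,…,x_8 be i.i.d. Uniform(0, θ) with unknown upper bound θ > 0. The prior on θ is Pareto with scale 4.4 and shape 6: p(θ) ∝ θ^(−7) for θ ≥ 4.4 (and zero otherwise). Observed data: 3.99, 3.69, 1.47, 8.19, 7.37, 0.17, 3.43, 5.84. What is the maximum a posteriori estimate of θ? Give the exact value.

The Uniform(0, θ) likelihood is θ^(−n) for θ ≥ max(xᵢ), zero otherwise. Here max(xᵢ) = 8.19.
Posterior ∝ θ^(−7) · θ^(−8) = θ^(−15) on θ ≥ max(4.4, 8.19) = 8.19.
This density is strictly decreasing in θ, so the posterior mode lies at the lower boundary of the support.

θ̂_MAP = 8.19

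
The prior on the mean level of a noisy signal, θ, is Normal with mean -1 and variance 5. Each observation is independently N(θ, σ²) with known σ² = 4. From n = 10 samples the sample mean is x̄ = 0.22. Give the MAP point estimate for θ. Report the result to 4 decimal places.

n = 10, x̄ = 0.22.
For a Normal prior and Normal likelihood with known variance, the posterior is Normal; its mode equals its mean, the precision-weighted average.
Prior precision 1/σ₀² = 1/5 = 0.2; data precision n/σ² = 10/4 = 2.5.
θ̂ = (0.2·(-1) + 2.5·0.22) / (0.2 + 2.5) = 0.35/2.7 = 7/54 ≈ 0.1296.

θ̂_MAP = 0.1296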